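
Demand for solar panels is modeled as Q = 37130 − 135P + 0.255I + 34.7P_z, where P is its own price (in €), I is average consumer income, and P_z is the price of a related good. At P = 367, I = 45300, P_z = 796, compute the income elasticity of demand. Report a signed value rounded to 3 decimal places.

At the given values, Q = 37130 − 135(367) + 0.255(45300) + 34.7(796) = 26757.7.
∂Q/∂I = 0.255.
E = (0.255) × (45300/26757.7) = 0.43170…

0.432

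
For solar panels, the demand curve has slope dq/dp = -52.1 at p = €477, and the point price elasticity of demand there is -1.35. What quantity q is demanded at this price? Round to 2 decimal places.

Ed = (dq/dp)·(p/q) ⇒ q = (dq/dp)·p/Ed = (-52.1)·477/(-1.35) = 18408.6666…

18408.67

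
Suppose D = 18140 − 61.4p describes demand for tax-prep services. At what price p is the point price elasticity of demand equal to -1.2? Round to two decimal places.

161.15

Ed = −61.4p/(18140 − 61.4p). Set this equal to -1.2:
61.4p = 1.2·(18140 − 61.4p) ⇒ 61.4p(1 + 1.2) = 1.2·18140
p = 1.2·18140 / (61.4·2.2) = 161.1489…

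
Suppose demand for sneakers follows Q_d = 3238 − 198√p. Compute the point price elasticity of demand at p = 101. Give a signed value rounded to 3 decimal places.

dQ_d/dp = −198/(2√p) = -9.85087. At p = 101, Q_d = 1248.12.
Ed = (dQ_d/dp)·(p/Q_d) = (-9.85087) × (101/1248.12) = -0.79714…

-0.797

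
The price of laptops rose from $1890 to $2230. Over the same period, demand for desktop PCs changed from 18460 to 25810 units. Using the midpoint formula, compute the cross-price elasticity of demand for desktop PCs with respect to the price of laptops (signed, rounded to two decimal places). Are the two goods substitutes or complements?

%ΔQ_{desktop PCs} = (25810 − 18460)/avg = 7350/22135 = 0.332053…
%ΔP_{laptops} = (2230 − 1890)/avg = 340/2060 = 0.165048…
E_cross = (7350/22135) / (340/2060) = 2.0118…
E_cross > 0 ⇒ the goods are substitutes.

2.01; substitutes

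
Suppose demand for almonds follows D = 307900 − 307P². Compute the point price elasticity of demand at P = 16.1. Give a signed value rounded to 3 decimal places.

-0.697

dD/dP = −2·307·P = -9885.4. At P = 16.1, D = 228322.53.
Ed = (dD/dP)·(P/D) = (-9885.4) × (16.1/228322.53) = -0.69706…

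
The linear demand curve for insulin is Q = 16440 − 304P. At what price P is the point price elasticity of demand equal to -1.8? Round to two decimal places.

Ed = −304P/(16440 − 304P). Set this equal to -1.8:
304P = 1.8·(16440 − 304P) ⇒ 304P(1 + 1.8) = 1.8·16440
P = 1.8·16440 / (304·2.8) = 34.7650…

34.77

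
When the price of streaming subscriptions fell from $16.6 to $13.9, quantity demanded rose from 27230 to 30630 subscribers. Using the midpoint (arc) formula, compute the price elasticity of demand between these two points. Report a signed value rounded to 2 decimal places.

%ΔQ = (30630 − 27230) / [(27230 + 30630)/2] = 3400/28930 = 0.117525…
%ΔP = (13.9 − 16.6) / [(16.6 + 13.9)/2] = -2.7/15.25 = -0.177049…
Arc Ed = %ΔQ / %ΔP = (3400/28930) / (-2.7/15.25) = -0.6637…

-0.66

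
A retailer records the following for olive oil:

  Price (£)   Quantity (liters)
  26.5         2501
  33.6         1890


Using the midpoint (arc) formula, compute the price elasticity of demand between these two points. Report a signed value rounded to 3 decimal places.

-1.178

%ΔQ = (1890 − 2501) / [(2501 + 1890)/2] = -611/2195.5 = -0.278296…
%ΔP = (33.6 − 26.5) / [(26.5 + 33.6)/2] = 7.1/30.05 = 0.236272…
Arc Ed = %ΔQ / %ΔP = (-611/2195.5) / (7.1/30.05) = -1.17786…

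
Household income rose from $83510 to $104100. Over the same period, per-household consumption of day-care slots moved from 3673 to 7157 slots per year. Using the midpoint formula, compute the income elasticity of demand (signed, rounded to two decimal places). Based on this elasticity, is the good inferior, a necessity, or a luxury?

2.93; luxury

%ΔQ = (7157 − 3673)/[( 3673 + 7157)/2] = 3484/5415 = 0.643397…
%ΔIncome = (104100 − 83510)/[( 83510 + 104100)/2] = 20590/93805 = 0.219497…
E_income = (3484/5415) / (20590/93805) = 2.9312…
E_income > 1 ⇒ normal good, luxury.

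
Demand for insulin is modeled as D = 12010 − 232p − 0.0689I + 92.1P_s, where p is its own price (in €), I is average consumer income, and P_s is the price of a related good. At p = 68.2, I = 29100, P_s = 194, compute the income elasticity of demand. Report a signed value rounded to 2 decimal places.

At the given values, D = 12010 − 232(68.2) − 0.0689(29100) + 92.1(194) = 12050.01.
∂D/∂I = -0.0689.
E = (-0.0689) × (29100/12050.01) = -0.1663…

-0.17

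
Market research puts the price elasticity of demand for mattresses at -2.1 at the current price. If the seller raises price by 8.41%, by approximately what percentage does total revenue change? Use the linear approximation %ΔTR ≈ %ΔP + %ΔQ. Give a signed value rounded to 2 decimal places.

%ΔQ ≈ Ed × %ΔP = (-2.1) × (+8.41%) = -17.6610%
%ΔTR ≈ %ΔP + %ΔQ = (+8.41%) + (-17.6610%) = -9.2510%

-9.25%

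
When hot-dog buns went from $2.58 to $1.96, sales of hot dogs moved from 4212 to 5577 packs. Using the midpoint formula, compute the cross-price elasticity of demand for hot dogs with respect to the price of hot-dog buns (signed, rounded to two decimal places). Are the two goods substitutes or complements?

-1.02; complements

%ΔQ_{hot dogs} = (5577 − 4212)/avg = 1365/4894.5 = 0.278884…
%ΔP_{hot-dog buns} = (1.96 − 2.58)/avg = -0.62/2.27 = -0.273127…
E_cross = (1365/4894.5) / (-0.62/2.27) = -1.0210…
E_cross < 0 ⇒ the goods are complements.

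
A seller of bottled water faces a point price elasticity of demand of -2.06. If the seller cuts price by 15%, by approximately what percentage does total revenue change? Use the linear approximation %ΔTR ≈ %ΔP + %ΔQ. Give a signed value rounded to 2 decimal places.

%ΔQ ≈ Ed × %ΔP = (-2.06) × (-15%) = +30.9000%
%ΔTR ≈ %ΔP + %ΔQ = (-15%) + (+30.9000%) = +15.9000%

+15.90%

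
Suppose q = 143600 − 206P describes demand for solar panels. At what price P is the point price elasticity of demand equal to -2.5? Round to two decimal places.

497.92

Ed = −206P/(143600 − 206P). Set this equal to -2.5:
206P = 2.5·(143600 − 206P) ⇒ 206P(1 + 2.5) = 2.5·143600
P = 2.5·143600 / (206·3.5) = 497.9195…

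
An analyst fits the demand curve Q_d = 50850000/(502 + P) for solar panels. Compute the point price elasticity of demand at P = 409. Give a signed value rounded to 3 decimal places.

-0.449

dQ_d/dP = −50850000/(502 + P)² = -61.2709. At P = 409, Q_d = 55817.8.
Ed = (dQ_d/dP)·(P/Q_d) = (-61.2709) × (409/55817.8) = -0.44895…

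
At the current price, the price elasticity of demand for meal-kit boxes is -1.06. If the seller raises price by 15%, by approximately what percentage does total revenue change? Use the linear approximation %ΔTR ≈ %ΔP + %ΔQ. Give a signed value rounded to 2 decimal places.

%ΔQ ≈ Ed × %ΔP = (-1.06) × (+15%) = -15.9000%
%ΔTR ≈ %ΔP + %ΔQ = (+15%) + (-15.9000%) = -0.9000%

-0.90%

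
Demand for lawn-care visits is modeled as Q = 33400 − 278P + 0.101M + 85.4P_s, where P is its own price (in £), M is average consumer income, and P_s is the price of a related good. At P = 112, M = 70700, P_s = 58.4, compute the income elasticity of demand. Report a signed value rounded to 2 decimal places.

0.50

At the given values, Q = 33400 − 278(112) + 0.101(70700) + 85.4(58.4) = 14392.06.
∂Q/∂M = 0.101.
E = (0.101) × (70700/14392.06) = 0.4961…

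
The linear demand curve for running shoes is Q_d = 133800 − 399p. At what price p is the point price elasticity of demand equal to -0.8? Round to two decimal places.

Ed = −399p/(133800 − 399p). Set this equal to -0.8:
399p = 0.8·(133800 − 399p) ⇒ 399p(1 + 0.8) = 0.8·133800
p = 0.8·133800 / (399·1.8) = 149.0392…

149.04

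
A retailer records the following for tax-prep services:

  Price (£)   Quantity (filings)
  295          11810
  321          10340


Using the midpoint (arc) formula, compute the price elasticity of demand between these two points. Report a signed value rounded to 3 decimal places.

-1.572

%ΔQ = (10340 − 11810) / [(11810 + 10340)/2] = -1470/11075 = -0.132731…
%ΔP = (321 − 295) / [(295 + 321)/2] = 26/308 = 0.084415…
Arc Ed = %ΔQ / %ΔP = (-1470/11075) / (26/308) = -1.57235…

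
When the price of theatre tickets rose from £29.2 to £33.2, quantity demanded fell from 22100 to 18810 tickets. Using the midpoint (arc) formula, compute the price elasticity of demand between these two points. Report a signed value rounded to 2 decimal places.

%ΔQ = (18810 − 22100) / [(22100 + 18810)/2] = -3290/20455 = -0.160840…
%ΔP = (33.2 − 29.2) / [(29.2 + 33.2)/2] = 4/31.2 = 0.128205…
Arc Ed = %ΔQ / %ΔP = (-3290/20455) / (4/31.2) = -1.2545…

-1.25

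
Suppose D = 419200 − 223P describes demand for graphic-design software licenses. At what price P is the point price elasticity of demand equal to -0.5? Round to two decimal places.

626.61

Ed = −223P/(419200 − 223P). Set this equal to -0.5:
223P = 0.5·(419200 − 223P) ⇒ 223P(1 + 0.5) = 0.5·419200
P = 0.5·419200 / (223·1.5) = 626.6068…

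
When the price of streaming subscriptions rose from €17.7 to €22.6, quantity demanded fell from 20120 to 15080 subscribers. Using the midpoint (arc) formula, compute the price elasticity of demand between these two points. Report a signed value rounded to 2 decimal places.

%ΔQ = (15080 − 20120) / [(20120 + 15080)/2] = -5040/17600 = -0.286363…
%ΔP = (22.6 − 17.7) / [(17.7 + 22.6)/2] = 4.9/20.15 = 0.243176…
Arc Ed = %ΔQ / %ΔP = (-5040/17600) / (4.9/20.15) = -1.1775…

-1.18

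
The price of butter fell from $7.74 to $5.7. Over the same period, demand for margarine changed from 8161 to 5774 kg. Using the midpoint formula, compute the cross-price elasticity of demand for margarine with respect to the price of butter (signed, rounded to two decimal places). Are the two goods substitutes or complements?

1.13; substitutes

%ΔQ_{margarine} = (5774 − 8161)/avg = -2387/6967.5 = -0.342590…
%ΔP_{butter} = (5.7 − 7.74)/avg = -2.04/6.72 = -0.303571…
E_cross = (-2387/6967.5) / (-2.04/6.72) = 1.1285…
E_cross > 0 ⇒ the goods are substitutes.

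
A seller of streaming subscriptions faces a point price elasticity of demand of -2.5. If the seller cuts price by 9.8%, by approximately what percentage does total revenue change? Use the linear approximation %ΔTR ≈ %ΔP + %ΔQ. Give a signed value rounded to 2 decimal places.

%ΔQ ≈ Ed × %ΔP = (-2.5) × (-9.8%) = +24.5000%
%ΔTR ≈ %ΔP + %ΔQ = (-9.8%) + (+24.5000%) = +14.7000%

+14.70%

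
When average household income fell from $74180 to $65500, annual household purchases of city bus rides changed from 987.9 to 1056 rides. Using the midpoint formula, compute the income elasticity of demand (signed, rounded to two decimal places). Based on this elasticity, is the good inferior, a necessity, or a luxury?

%ΔQ = (1056 − 987.9)/[( 987.9 + 1056)/2] = 68.1/1021.95 = 0.066637…
%ΔIncome = (65500 − 74180)/[( 74180 + 65500)/2] = -8680/69840 = -0.124284…
E_income = (68.1/1021.95) / (-8680/69840) = -0.5361…
E_income < 0 ⇒ inferior good.

-0.54; inferior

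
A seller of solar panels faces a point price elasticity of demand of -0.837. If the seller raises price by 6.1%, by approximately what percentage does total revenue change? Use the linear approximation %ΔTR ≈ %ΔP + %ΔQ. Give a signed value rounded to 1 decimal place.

+1.0%

%ΔQ ≈ Ed × %ΔP = (-0.837) × (+6.1%) = -5.1057%
%ΔTR ≈ %ΔP + %ΔQ = (+6.1%) + (-5.1057%) = +0.9943%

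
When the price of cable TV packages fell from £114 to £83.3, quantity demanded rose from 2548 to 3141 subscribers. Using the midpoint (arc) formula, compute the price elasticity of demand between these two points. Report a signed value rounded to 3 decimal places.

-0.670

%ΔQ = (3141 − 2548) / [(2548 + 3141)/2] = 593/2844.5 = 0.208472…
%ΔP = (83.3 − 114) / [(114 + 83.3)/2] = -30.7/98.65 = -0.311201…
Arc Ed = %ΔQ / %ΔP = (593/2844.5) / (-30.7/98.65) = -0.66989…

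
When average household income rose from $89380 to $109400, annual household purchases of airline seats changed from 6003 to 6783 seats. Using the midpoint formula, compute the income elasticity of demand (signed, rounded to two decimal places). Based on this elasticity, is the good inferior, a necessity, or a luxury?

%ΔQ = (6783 − 6003)/[( 6003 + 6783)/2] = 780/6393 = 0.122008…
%ΔIncome = (109400 − 89380)/[( 89380 + 109400)/2] = 20020/99390 = 0.201428…
E_income = (780/6393) / (20020/99390) = 0.6057…
0 < E_income < 1 ⇒ normal good, necessity.

0.61; necessity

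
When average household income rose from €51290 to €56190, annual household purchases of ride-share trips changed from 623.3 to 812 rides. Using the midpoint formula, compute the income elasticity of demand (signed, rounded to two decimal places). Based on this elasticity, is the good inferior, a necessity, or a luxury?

%ΔQ = (812 − 623.3)/[( 623.3 + 812)/2] = 188.7/717.65 = 0.262941…
%ΔIncome = (56190 − 51290)/[( 51290 + 56190)/2] = 4900/53740 = 0.091179…
E_income = (188.7/717.65) / (4900/53740) = 2.8837…
E_income > 1 ⇒ normal good, luxury.

2.88; luxury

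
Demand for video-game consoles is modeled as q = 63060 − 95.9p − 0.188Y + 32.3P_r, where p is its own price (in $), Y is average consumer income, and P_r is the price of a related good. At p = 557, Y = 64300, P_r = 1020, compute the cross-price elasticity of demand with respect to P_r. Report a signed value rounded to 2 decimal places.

1.08

At the given values, q = 63060 − 95.9(557) − 0.188(64300) + 32.3(1020) = 30501.3.
∂q/∂P_r = 32.3.
E = (32.3) × (1020/30501.3) = 1.0801…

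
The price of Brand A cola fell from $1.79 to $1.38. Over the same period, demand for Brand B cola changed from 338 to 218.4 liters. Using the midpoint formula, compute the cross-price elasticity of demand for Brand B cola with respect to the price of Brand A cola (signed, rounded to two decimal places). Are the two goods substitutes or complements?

%ΔQ_{Brand B cola} = (218.4 − 338)/avg = -119.6/278.2 = -0.429906…
%ΔP_{Brand A cola} = (1.38 − 1.79)/avg = -0.41/1.585 = -0.258675…
E_cross = (-119.6/278.2) / (-0.41/1.585) = 1.6619…
E_cross > 0 ⇒ the goods are substitutes.

1.66; substitutes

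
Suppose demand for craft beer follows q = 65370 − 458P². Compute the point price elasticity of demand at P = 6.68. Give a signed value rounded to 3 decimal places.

-0.910

dq/dP = −2·458·P = -6118.88. At P = 6.68, q = 44932.9408.
Ed = (dq/dP)·(P/q) = (-6118.88) × (6.68/44932.9408) = -0.90966…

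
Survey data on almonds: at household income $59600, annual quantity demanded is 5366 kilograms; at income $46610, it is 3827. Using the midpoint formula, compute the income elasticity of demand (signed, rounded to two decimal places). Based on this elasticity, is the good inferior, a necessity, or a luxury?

%ΔQ = (3827 − 5366)/[( 5366 + 3827)/2] = -1539/4596.5 = -0.334819…
%ΔIncome = (46610 − 59600)/[( 59600 + 46610)/2] = -12990/53105 = -0.244609…
E_income = (-1539/4596.5) / (-12990/53105) = 1.3687…
E_income > 1 ⇒ normal good, luxury.

1.37; luxury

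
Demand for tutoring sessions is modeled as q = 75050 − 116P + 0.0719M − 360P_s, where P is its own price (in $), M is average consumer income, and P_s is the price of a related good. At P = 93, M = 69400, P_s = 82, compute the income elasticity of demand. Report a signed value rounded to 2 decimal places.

0.13

At the given values, q = 75050 − 116(93) + 0.0719(69400) − 360(82) = 39731.86.
∂q/∂M = 0.0719.
E = (0.0719) × (69400/39731.86) = 0.1255…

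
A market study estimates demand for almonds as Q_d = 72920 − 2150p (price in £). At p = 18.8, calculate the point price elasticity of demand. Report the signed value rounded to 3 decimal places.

-1.244

dQ_d/dp = −2150. At p = 18.8, Q_d = 72920 − 2150(18.8) = 32500.
Ed = (dQ_d/dp)·(p/Q_d) = −2150 × (18.8/32500) = -1.24369…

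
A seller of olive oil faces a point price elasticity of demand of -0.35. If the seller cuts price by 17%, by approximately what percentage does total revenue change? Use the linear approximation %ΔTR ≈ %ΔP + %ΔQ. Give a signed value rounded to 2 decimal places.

%ΔQ ≈ Ed × %ΔP = (-0.35) × (-17%) = +5.9500%
%ΔTR ≈ %ΔP + %ΔQ = (-17%) + (+5.9500%) = -11.0500%

-11.05%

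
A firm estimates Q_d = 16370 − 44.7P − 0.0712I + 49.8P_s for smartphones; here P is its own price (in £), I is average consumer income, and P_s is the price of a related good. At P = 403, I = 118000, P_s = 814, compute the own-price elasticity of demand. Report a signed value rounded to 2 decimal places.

-0.59

At the given values, Q_d = 16370 − 44.7(403) − 0.0712(118000) + 49.8(814) = 30491.5.
∂Q_d/∂P = −44.7.
E = (-44.7) × (403/30491.5) = -0.5907…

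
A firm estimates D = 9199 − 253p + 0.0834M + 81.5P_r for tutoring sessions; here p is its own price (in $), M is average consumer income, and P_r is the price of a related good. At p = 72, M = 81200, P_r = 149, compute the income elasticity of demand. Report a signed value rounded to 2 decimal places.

0.68

At the given values, D = 9199 − 253(72) + 0.0834(81200) + 81.5(149) = 9898.58.
∂D/∂M = 0.0834.
E = (0.0834) × (81200/9898.58) = 0.6841…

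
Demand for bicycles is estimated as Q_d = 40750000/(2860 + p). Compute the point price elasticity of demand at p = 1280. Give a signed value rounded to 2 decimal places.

-0.31

dQ_d/dp = −40750000/(2860 + p)² = -2.37754. At p = 1280, Q_d = 9843.
Ed = (dQ_d/dp)·(p/Q_d) = (-2.37754) × (1280/9843) = -0.3091…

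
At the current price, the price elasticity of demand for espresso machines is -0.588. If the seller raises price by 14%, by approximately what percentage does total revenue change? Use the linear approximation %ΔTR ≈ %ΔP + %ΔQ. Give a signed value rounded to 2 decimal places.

%ΔQ ≈ Ed × %ΔP = (-0.588) × (+14%) = -8.2320%
%ΔTR ≈ %ΔP + %ΔQ = (+14%) + (-8.2320%) = +5.7680%

+5.77%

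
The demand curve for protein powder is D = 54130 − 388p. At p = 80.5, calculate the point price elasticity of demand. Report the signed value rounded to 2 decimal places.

-1.36

dD/dp = −388. At p = 80.5, D = 54130 − 388(80.5) = 22896.
Ed = (dD/dp)·(p/D) = −388 × (80.5/22896) = -1.3641…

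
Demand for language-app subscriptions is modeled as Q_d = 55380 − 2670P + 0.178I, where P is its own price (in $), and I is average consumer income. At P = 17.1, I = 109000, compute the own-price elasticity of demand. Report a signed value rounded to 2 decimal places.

At the given values, Q_d = 55380 − 2670(17.1) + 0.178(109000) = 29125.
∂Q_d/∂P = −2670.
E = (-2670) × (17.1/29125) = -1.5676…

-1.57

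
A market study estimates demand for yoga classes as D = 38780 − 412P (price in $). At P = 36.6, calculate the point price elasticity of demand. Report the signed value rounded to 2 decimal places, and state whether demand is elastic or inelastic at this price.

dD/dP = −412. At P = 36.6, D = 38780 − 412(36.6) = 23700.8.
Ed = (dD/dP)·(P/D) = −412 × (36.6/23700.8) = -0.6362…
|Ed| = 0.64 < 1, so demand is inelastic.

-0.64; inelastic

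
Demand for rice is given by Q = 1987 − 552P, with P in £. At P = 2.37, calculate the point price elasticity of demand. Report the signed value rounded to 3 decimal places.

-1.927

dQ/dP = −552. At P = 2.37, Q = 1987 − 552(2.37) = 678.76.
Ed = (dQ/dP)·(P/Q) = −552 × (2.37/678.76) = -1.92739…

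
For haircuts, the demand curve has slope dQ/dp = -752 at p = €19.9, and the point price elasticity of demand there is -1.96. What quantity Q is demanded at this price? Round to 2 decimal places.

7635.10

Ed = (dQ/dp)·(p/Q) ⇒ Q = (dQ/dp)·p/Ed = (-752)·19.9/(-1.96) = 7635.1020…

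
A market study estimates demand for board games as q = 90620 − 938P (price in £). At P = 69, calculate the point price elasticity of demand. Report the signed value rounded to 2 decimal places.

-2.50

dq/dP = −938. At P = 69, q = 90620 − 938(69) = 25898.
Ed = (dq/dP)·(P/q) = −938 × (69/25898) = -2.4991…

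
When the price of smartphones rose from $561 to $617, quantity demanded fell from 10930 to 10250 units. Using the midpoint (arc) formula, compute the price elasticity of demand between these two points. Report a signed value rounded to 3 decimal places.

-0.675

%ΔQ = (10250 − 10930) / [(10930 + 10250)/2] = -680/10590 = -0.064211…
%ΔP = (617 − 561) / [(561 + 617)/2] = 56/589 = 0.095076…
Arc Ed = %ΔQ / %ΔP = (-680/10590) / (56/589) = -0.67536…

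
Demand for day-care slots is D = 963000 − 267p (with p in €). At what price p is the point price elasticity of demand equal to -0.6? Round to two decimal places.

Ed = −267p/(963000 − 267p). Set this equal to -0.6:
267p = 0.6·(963000 − 267p) ⇒ 267p(1 + 0.6) = 0.6·963000
p = 0.6·963000 / (267·1.6) = 1352.5280…

1352.53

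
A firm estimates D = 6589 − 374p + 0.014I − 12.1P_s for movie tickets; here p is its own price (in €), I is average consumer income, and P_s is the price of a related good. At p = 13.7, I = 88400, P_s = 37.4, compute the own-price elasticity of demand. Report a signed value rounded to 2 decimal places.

-2.28

At the given values, D = 6589 − 374(13.7) + 0.014(88400) − 12.1(37.4) = 2250.26.
∂D/∂p = −374.
E = (-374) × (13.7/2250.26) = -2.2769…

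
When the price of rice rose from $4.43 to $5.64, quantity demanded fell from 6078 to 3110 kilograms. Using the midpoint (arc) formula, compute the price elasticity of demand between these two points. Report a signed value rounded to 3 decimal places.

%ΔQ = (3110 − 6078) / [(6078 + 3110)/2] = -2968/4594 = -0.646060…
%ΔP = (5.64 − 4.43) / [(4.43 + 5.64)/2] = 1.21/5.035 = 0.240317…
Arc Ed = %ΔQ / %ΔP = (-2968/4594) / (1.21/5.035) = -2.68835…

-2.688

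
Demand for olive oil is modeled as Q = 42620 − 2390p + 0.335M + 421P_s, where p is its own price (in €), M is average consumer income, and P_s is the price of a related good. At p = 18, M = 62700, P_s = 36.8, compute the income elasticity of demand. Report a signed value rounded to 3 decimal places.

0.582

At the given values, Q = 42620 − 2390(18) + 0.335(62700) + 421(36.8) = 36097.3.
∂Q/∂M = 0.335.
E = (0.335) × (62700/36097.3) = 0.58188…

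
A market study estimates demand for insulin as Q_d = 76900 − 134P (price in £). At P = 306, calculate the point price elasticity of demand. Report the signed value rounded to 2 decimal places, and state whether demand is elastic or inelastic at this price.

-1.14; elastic

dQ_d/dP = −134. At P = 306, Q_d = 76900 − 134(306) = 35896.
Ed = (dQ_d/dP)·(P/Q_d) = −134 × (306/35896) = -1.1422…
|Ed| = 1.14 > 1, so demand is elastic.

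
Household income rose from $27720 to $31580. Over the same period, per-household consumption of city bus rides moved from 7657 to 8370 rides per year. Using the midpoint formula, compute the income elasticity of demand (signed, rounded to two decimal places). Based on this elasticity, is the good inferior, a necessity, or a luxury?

0.68; necessity

%ΔQ = (8370 − 7657)/[( 7657 + 8370)/2] = 713/8013.5 = 0.088974…
%ΔIncome = (31580 − 27720)/[( 27720 + 31580)/2] = 3860/29650 = 0.130185…
E_income = (713/8013.5) / (3860/29650) = 0.6834…
0 < E_income < 1 ⇒ normal good, necessity.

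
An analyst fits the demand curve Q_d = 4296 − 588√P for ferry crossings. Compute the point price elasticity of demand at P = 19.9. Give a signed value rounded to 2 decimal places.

-0.78

dQ_d/dP = −588/(2√P) = -65.9054. At P = 19.9, Q_d = 1672.97.
Ed = (dQ_d/dP)·(P/Q_d) = (-65.9054) × (19.9/1672.97) = -0.7839…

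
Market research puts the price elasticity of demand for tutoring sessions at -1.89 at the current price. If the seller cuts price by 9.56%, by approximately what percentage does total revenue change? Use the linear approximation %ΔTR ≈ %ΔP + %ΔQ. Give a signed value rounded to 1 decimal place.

%ΔQ ≈ Ed × %ΔP = (-1.89) × (-9.56%) = +18.0684%
%ΔTR ≈ %ΔP + %ΔQ = (-9.56%) + (+18.0684%) = +8.5084%

+8.5%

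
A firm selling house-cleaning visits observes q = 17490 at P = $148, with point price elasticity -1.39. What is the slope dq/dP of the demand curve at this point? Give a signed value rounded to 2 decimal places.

Ed = (dq/dP)·(P/q) ⇒ dq/dP = Ed·q/P = (-1.39)·17490/148 = -164.2641…

-164.26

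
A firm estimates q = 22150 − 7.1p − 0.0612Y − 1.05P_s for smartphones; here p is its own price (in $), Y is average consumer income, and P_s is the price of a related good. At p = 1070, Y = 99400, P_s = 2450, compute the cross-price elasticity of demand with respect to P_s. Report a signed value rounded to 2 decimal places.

At the given values, q = 22150 − 7.1(1070) − 0.0612(99400) − 1.05(2450) = 5897.22.
∂q/∂P_s = -1.05.
E = (-1.05) × (2450/5897.22) = -0.4362…

-0.44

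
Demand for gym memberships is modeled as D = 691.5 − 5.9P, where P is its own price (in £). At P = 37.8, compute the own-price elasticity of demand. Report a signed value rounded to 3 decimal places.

At the given values, D = 691.5 − 5.9(37.8) = 468.48.
∂D/∂P = −5.9.
E = (-5.9) × (37.8/468.48) = -0.47605…

-0.476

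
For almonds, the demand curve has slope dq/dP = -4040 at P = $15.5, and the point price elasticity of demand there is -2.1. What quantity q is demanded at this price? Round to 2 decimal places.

Ed = (dq/dP)·(P/q) ⇒ q = (dq/dP)·P/Ed = (-4040)·15.5/(-2.1) = 29819.0476…

29819.05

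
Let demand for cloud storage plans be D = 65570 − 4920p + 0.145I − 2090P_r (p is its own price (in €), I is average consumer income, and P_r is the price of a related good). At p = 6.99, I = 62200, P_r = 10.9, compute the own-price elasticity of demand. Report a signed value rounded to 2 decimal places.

-1.97

At the given values, D = 65570 − 4920(6.99) + 0.145(62200) − 2090(10.9) = 17417.2.
∂D/∂p = −4920.
E = (-4920) × (6.99/17417.2) = -1.9745…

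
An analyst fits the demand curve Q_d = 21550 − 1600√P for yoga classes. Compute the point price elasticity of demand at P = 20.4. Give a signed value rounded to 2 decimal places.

-0.25

dQ_d/dP = −1600/(2√P) = -177.123. At P = 20.4, Q_d = 14323.4.
Ed = (dQ_d/dP)·(P/Q_d) = (-177.123) × (20.4/14323.4) = -0.2522…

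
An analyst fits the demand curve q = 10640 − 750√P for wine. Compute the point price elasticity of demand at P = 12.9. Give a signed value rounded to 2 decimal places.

-0.17

dq/dP = −750/(2√P) = -104.409. At P = 12.9, q = 7946.26.
Ed = (dq/dP)·(P/q) = (-104.409) × (12.9/7946.26) = -0.1694…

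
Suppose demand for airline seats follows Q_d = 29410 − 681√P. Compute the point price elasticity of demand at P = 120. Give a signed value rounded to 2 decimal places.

-0.17

dQ_d/dP = −681/(2√P) = -31.0833. At P = 120, Q_d = 21950.
Ed = (dQ_d/dP)·(P/Q_d) = (-31.0833) × (120/21950) = -0.1699…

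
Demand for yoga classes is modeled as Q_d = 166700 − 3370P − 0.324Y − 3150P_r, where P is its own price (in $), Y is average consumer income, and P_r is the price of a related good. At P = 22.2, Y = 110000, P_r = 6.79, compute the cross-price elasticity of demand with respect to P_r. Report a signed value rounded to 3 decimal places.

-0.614

At the given values, Q_d = 166700 − 3370(22.2) − 0.324(110000) − 3150(6.79) = 34857.5.
∂Q_d/∂P_r = -3150.
E = (-3150) × (6.79/34857.5) = -0.61359…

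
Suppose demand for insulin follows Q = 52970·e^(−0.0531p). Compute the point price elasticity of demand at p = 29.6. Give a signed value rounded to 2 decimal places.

-1.57

dQ/dp = −0.0531·Q = -584.141. At p = 29.6, Q = 11000.8.
Ed = (dQ/dp)·(p/Q) = (-584.141) × (29.6/11000.8) = -1.5717…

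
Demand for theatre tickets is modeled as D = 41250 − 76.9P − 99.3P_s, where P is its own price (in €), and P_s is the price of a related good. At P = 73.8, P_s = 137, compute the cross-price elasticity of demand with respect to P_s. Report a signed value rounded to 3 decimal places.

-0.619

At the given values, D = 41250 − 76.9(73.8) − 99.3(137) = 21970.68.
∂D/∂P_s = -99.3.
E = (-99.3) × (137/21970.68) = -0.61919…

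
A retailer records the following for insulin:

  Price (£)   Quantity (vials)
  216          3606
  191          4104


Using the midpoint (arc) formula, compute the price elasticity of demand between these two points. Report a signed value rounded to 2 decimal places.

-1.05

%ΔQ = (4104 − 3606) / [(3606 + 4104)/2] = 498/3855 = 0.129182…
%ΔP = (191 − 216) / [(216 + 191)/2] = -25/203.5 = -0.122850…
Arc Ed = %ΔQ / %ΔP = (498/3855) / (-25/203.5) = -1.0515…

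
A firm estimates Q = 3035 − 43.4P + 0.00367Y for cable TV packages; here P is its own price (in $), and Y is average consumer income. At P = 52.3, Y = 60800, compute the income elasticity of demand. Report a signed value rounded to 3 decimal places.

At the given values, Q = 3035 − 43.4(52.3) + 0.00367(60800) = 988.316.
∂Q/∂Y = 0.00367.
E = (0.00367) × (60800/988.316) = 0.22577…

0.226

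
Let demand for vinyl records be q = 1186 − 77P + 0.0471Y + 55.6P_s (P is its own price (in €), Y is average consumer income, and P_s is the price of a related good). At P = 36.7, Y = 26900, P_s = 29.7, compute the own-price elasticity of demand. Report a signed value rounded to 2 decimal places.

-2.21

At the given values, q = 1186 − 77(36.7) + 0.0471(26900) + 55.6(29.7) = 1278.41.
∂q/∂P = −77.
E = (-77) × (36.7/1278.41) = -2.2104…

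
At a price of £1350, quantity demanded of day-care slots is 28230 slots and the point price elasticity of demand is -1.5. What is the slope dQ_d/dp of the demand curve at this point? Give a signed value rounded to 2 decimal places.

Ed = (dQ_d/dp)·(p/Q_d) ⇒ dQ_d/dp = Ed·Q_d/p = (-1.5)·28230/1350 = -31.3666…

-31.37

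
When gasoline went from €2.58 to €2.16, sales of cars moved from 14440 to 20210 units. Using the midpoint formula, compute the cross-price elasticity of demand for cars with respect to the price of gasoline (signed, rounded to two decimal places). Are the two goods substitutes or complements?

-1.88; complements

%ΔQ_{cars} = (20210 − 14440)/avg = 5770/17325 = 0.333044…
%ΔP_{gasoline} = (2.16 − 2.58)/avg = -0.42/2.37 = -0.177215…
E_cross = (5770/17325) / (-0.42/2.37) = -1.8793…
E_cross < 0 ⇒ the goods are complements.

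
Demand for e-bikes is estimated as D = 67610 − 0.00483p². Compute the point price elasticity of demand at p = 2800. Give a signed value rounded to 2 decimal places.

-2.55

dD/dp = −2·0.00483·p = -27.048. At p = 2800, D = 29742.8.
Ed = (dD/dp)·(p/D) = (-27.048) × (2800/29742.8) = -2.5463…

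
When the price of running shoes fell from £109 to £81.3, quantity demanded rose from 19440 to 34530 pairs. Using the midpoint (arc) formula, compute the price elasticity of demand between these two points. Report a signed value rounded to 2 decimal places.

-1.92

%ΔQ = (34530 − 19440) / [(19440 + 34530)/2] = 15090/26985 = 0.559199…
%ΔP = (81.3 − 109) / [(109 + 81.3)/2] = -27.7/95.15 = -0.291119…
Arc Ed = %ΔQ / %ΔP = (15090/26985) / (-27.7/95.15) = -1.9208…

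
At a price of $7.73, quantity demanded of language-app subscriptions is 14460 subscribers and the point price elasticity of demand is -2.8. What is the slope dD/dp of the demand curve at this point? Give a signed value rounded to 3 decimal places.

Ed = (dD/dp)·(p/D) ⇒ dD/dp = Ed·D/p = (-2.8)·14460/7.73 = -5237.77490…

-5237.775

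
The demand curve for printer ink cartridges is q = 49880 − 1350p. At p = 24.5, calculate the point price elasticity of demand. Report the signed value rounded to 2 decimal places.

-1.97

dq/dp = −1350. At p = 24.5, q = 49880 − 1350(24.5) = 16805.
Ed = (dq/dp)·(p/q) = −1350 × (24.5/16805) = -1.9681…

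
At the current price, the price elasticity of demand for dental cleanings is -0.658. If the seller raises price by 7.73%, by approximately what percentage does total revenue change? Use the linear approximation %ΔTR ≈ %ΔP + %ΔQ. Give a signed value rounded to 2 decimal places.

+2.64%

%ΔQ ≈ Ed × %ΔP = (-0.658) × (+7.73%) = -5.0863%
%ΔTR ≈ %ΔP + %ΔQ = (+7.73%) + (-5.0863%) = +2.6437%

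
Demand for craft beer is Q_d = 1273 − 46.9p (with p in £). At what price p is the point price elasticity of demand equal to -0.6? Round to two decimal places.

10.18

Ed = −46.9p/(1273 − 46.9p). Set this equal to -0.6:
46.9p = 0.6·(1273 − 46.9p) ⇒ 46.9p(1 + 0.6) = 0.6·1273
p = 0.6·1273 / (46.9·1.6) = 10.1785…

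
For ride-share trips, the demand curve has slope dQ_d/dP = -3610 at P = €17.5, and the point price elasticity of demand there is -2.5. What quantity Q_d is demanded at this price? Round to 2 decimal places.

Ed = (dQ_d/dP)·(P/Q_d) ⇒ Q_d = (dQ_d/dP)·P/Ed = (-3610)·17.5/(-2.5) = 25270

25270.00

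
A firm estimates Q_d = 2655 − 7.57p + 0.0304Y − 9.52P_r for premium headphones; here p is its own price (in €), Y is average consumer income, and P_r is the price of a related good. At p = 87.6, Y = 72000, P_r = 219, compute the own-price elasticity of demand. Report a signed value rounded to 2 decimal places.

At the given values, Q_d = 2655 − 7.57(87.6) + 0.0304(72000) − 9.52(219) = 2095.788.
∂Q_d/∂p = −7.57.
E = (-7.57) × (87.6/2095.788) = -0.3164…

-0.32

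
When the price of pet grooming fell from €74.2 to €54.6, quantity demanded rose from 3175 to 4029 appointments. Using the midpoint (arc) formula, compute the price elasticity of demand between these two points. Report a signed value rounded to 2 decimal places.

%ΔQ = (4029 − 3175) / [(3175 + 4029)/2] = 854/3602 = 0.237090…
%ΔP = (54.6 − 74.2) / [(74.2 + 54.6)/2] = -19.6/64.4 = -0.304347…
Arc Ed = %ΔQ / %ΔP = (854/3602) / (-19.6/64.4) = -0.7790…

-0.78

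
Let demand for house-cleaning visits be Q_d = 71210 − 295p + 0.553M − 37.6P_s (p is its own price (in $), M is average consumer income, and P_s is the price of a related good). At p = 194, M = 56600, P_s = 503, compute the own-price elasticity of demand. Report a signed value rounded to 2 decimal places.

At the given values, Q_d = 71210 − 295(194) + 0.553(56600) − 37.6(503) = 26367.
∂Q_d/∂p = −295.
E = (-295) × (194/26367) = -2.1705…

-2.17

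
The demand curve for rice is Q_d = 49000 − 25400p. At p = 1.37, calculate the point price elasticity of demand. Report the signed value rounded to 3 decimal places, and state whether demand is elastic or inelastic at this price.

-2.450; elastic

dQ_d/dp = −25400. At p = 1.37, Q_d = 49000 − 25400(1.37) = 14202.
Ed = (dQ_d/dp)·(p/Q_d) = −25400 × (1.37/14202) = -2.45021…
|Ed| = 2.450 > 1, so demand is elastic.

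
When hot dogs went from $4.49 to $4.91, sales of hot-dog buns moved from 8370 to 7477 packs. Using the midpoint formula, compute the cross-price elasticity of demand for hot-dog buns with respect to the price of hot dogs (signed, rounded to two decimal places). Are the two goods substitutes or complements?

%ΔQ_{hot-dog buns} = (7477 − 8370)/avg = -893/7923.5 = -0.112702…
%ΔP_{hot dogs} = (4.91 − 4.49)/avg = 0.42/4.7 = 0.089361…
E_cross = (-893/7923.5) / (0.42/4.7) = -1.2611…
E_cross < 0 ⇒ the goods are complements.

-1.26; complements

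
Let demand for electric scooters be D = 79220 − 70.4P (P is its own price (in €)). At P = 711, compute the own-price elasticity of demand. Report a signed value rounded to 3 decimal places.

At the given values, D = 79220 − 70.4(711) = 29165.6.
∂D/∂P = −70.4.
E = (-70.4) × (711/29165.6) = -1.71621…

-1.716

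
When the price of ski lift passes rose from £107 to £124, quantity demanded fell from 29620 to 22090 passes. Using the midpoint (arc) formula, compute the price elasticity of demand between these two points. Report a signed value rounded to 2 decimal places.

%ΔQ = (22090 − 29620) / [(29620 + 22090)/2] = -7530/25855 = -0.291239…
%ΔP = (124 − 107) / [(107 + 124)/2] = 17/115.5 = 0.147186…
Arc Ed = %ΔQ / %ΔP = (-7530/25855) / (17/115.5) = -1.9787…

-1.98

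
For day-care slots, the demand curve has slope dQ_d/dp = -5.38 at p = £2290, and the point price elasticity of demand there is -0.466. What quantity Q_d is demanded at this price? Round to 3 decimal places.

Ed = (dQ_d/dp)·(p/Q_d) ⇒ Q_d = (dQ_d/dp)·p/Ed = (-5.38)·2290/(-0.466) = 26438.19742…

26438.197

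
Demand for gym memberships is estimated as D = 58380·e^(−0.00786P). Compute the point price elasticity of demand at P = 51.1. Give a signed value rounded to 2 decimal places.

-0.40

dD/dP = −0.00786·D = -307.082. At P = 51.1, D = 39068.9.
Ed = (dD/dP)·(P/D) = (-307.082) × (51.1/39068.9) = -0.4016…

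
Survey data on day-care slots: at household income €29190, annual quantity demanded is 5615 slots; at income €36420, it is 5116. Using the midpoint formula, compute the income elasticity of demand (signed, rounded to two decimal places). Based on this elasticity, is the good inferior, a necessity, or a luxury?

%ΔQ = (5116 − 5615)/[( 5615 + 5116)/2] = -499/5365.5 = -0.093001…
%ΔIncome = (36420 − 29190)/[( 29190 + 36420)/2] = 7230/32805 = 0.220393…
E_income = (-499/5365.5) / (7230/32805) = -0.4219…
E_income < 0 ⇒ inferior good.

-0.42; inferior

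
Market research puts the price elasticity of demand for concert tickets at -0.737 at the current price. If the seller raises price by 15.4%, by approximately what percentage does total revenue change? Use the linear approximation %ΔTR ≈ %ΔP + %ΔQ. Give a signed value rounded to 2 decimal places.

+4.05%

%ΔQ ≈ Ed × %ΔP = (-0.737) × (+15.4%) = -11.3498%
%ΔTR ≈ %ΔP + %ΔQ = (+15.4%) + (-11.3498%) = +4.0502%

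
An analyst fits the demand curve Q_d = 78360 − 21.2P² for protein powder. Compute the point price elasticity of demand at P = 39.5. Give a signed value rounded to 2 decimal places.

dQ_d/dP = −2·21.2·P = -1674.8. At P = 39.5, Q_d = 45282.7.
Ed = (dQ_d/dP)·(P/Q_d) = (-1674.8) × (39.5/45282.7) = -1.4609…

-1.46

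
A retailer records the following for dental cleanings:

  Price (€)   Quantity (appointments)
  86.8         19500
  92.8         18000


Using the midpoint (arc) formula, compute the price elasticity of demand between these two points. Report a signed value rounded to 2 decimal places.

%ΔQ = (18000 − 19500) / [(19500 + 18000)/2] = -1500/18750 = -0.08
%ΔP = (92.8 − 86.8) / [(86.8 + 92.8)/2] = 6/89.8 = 0.066815…
Arc Ed = %ΔQ / %ΔP = (-1500/18750) / (6/89.8) = -1.1973…

-1.20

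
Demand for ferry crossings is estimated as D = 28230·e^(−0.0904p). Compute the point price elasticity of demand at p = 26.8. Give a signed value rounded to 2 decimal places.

dD/dp = −0.0904·D = -226.311. At p = 26.8, D = 2503.44.
Ed = (dD/dp)·(p/D) = (-226.311) × (26.8/2503.44) = -2.4227…

-2.42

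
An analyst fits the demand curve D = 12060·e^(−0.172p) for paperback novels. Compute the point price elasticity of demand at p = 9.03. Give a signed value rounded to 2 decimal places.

-1.55

dD/dp = −0.172·D = -438.881. At p = 9.03, D = 2551.63.
Ed = (dD/dp)·(p/D) = (-438.881) × (9.03/2551.63) = -1.5531…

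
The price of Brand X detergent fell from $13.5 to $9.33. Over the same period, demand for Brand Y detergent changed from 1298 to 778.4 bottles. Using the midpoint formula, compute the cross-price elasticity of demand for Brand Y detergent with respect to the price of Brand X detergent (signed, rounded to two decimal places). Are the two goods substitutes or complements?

%ΔQ_{Brand Y detergent} = (778.4 − 1298)/avg = -519.6/1038.2 = -0.500481…
%ΔP_{Brand X detergent} = (9.33 − 13.5)/avg = -4.17/11.415 = -0.365308…
E_cross = (-519.6/1038.2) / (-4.17/11.415) = 1.3700…
E_cross > 0 ⇒ the goods are substitutes.

1.37; substitutes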